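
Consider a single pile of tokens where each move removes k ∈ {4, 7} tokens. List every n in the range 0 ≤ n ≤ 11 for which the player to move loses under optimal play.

0, 1, 2, 3, 11

Build the Grundy sequence with g(k) = mex{g(k−s) : s ∈ {4, 7}, s ≤ k}:
k:     0  1  2  3  4  5  6  7  8  9 10 11
g(k):  0  0  0  0  1  1  1  1  2  2  2  0
The P-positions (g = 0) in 0..11 are 0, 1, 2, 3, 11.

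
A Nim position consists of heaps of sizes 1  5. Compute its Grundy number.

4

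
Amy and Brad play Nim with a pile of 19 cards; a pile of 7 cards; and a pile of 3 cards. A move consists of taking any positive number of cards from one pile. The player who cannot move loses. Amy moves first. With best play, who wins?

Amy wins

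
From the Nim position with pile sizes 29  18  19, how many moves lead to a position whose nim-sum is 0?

Bitwise XOR of the heap sizes:
  11101  (29)
  10010  (18)
  10011  (19)
  -----
  11100  (28)
The overall nim-sum is X = 28. A pile of size p has a winning move iff p XOR X < p (reduce it to p XOR X).
  29: 29 XOR 28 = 1 < 29 — winning move (to 1).
  18: 18 XOR 28 = 14 < 18 — winning move (to 14).
  19: 19 XOR 28 = 15 < 19 — winning move (to 15).
That gives 3 winning moves.

3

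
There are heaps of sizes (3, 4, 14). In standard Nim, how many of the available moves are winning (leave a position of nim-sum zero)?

1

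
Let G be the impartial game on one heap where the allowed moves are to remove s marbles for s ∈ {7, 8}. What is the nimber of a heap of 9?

1

Compute g(0), g(1), … for moves {7, 8}:
g(0) = mex{} = 0
g(1) = mex{} = 0
g(2) = mex{} = 0
g(3) = mex{} = 0
g(4) = mex{} = 0
g(5) = mex{} = 0
g(6) = mex{} = 0
g(7) = mex{0} = 1
g(8) = mex{0} = 1
g(9) = mex{0} = 1
So g(9) = 1.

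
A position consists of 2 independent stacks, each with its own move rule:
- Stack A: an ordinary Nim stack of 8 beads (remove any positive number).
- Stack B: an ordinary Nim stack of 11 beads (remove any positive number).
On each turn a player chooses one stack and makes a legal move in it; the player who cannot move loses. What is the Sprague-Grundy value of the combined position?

Stack A is a plain Nim stack of size 8, so its Grundy value is 8.
Stack B is a plain Nim stack of size 11, so its Grundy value is 11.
By the Sprague-Grundy theorem, the Grundy value of a sum of independent games is the XOR of the component values.
Combined value = 8 XOR 11 = 3.

3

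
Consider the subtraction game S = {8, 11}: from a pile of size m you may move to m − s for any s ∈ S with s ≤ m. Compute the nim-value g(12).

1

Grundy values for subtraction set {8, 11}:
k:     0  1  2  3  4  5  6  7  8  9 10 11 12
g(k):  0  0  0  0  0  0  0  0  1  1  1  1  1
So g(12) = 1.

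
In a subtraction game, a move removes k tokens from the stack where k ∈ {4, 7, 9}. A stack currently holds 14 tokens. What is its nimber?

0

Build the Grundy sequence with g(k) = mex{g(k−s) : s ∈ {4, 7, 9}, s ≤ k}:
g(0) = mex{} = 0
g(1) = mex{} = 0
g(2) = mex{} = 0
g(3) = mex{} = 0
g(4) = mex{0} = 1
g(5) = mex{0} = 1
g(6) = mex{0} = 1
g(7) = mex{0} = 1
g(8) = mex{0,1} = 2
g(9) = mex{0,1} = 2
g(10) = mex{0,1} = 2
g(11) = mex{0,1} = 2
g(12) = mex{0,1,2} = 3
g(13) = mex{1,2} = 0
g(14) = mex{1,2} = 0
So g(14) = 0.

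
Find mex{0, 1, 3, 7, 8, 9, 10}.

The values 0, 1 are all present; 2 is the first non-negative integer missing from the set.

2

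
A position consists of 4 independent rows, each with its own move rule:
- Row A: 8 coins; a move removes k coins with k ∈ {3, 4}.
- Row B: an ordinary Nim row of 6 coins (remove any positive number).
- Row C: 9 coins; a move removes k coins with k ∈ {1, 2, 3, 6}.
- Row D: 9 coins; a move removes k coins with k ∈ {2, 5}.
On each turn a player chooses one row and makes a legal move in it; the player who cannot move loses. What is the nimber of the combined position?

6

Build the Grundy sequence for row A with g(k) = mex{g(k−s) : s ∈ {3, 4}, s ≤ k}:
k:     0  1  2  3  4  5  6  7  8
g(k):  0  0  0  1  1  1  2  0  0
So g(8) = 0.
Row B is a plain Nim row of size 6, so its Grundy value is 6.
For row C, compute g(0), g(1), … with moves {1, 2, 3, 6}:
g(0) = mex{} = 0
g(1) = mex{0} = 1
g(2) = mex{0,1} = 2
g(3) = mex{0,1,2} = 3
g(4) = mex{1,2,3} = 0
g(5) = mex{0,2,3} = 1
g(6) = mex{0,1,3} = 2
g(7) = mex{0,1,2} = 3
g(8) = mex{1,2,3} = 0
g(9) = mex{0,2,3} = 1
So g(9) = 1.
Build the Grundy sequence for row D with g(k) = mex{g(k−s) : s ∈ {2, 5}, s ≤ k}:
g(0) = mex{} = 0
g(1) = mex{} = 0
g(2) = mex{0} = 1
g(3) = mex{0} = 1
g(4) = mex{1} = 0
g(5) = mex{0,1} = 2
g(6) = mex{0} = 1
g(7) = mex{1,2} = 0
g(8) = mex{1} = 0
g(9) = mex{0} = 1
So g(9) = 1.
By the Sprague-Grundy theorem, the Grundy value of a sum of independent games is the XOR of the component values.
Combined value = 0 ⊕ 6 ⊕ 1 ⊕ 1 = 6.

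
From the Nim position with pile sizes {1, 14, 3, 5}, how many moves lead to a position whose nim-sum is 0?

1

Nim-sum: 1 XOR 14 XOR 3 XOR 5 = 9.
The overall nim-sum is X = 9. A pile of size p has a winning move iff p XOR X < p (reduce it to p XOR X).
  1: 1 XOR 9 = 8 ≥ 1 — no move.
  14: 14 XOR 9 = 7 < 14 — winning move (to 7).
  3: 3 XOR 9 = 10 ≥ 3 — no move.
  5: 5 XOR 9 = 12 ≥ 5 — no move.
That gives 1 winning move.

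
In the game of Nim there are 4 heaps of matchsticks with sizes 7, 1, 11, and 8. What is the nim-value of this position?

5

Nim-sum: 7 ⊕ 1 ⊕ 11 ⊕ 8 = 5.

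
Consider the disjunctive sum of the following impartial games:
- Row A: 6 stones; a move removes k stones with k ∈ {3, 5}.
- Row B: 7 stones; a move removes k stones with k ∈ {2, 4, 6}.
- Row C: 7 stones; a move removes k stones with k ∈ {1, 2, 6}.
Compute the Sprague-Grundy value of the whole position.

1

Grundy values for row A (subtraction set {3, 5}):
k:     0  1  2  3  4  5  6
g(k):  0  0  0  1  1  1  2
So g(6) = 2.
Grundy values for row B (subtraction set {2, 4, 6}):
g(0) = mex{} = 0
g(1) = mex{} = 0
g(2) = mex{0} = 1
g(3) = mex{0} = 1
g(4) = mex{0,1} = 2
g(5) = mex{0,1} = 2
g(6) = mex{0,1,2} = 3
g(7) = mex{0,1,2} = 3
So g(7) = 3.
For row C, compute g(0), g(1), … with moves {1, 2, 6}:
g(0) = mex{} = 0
g(1) = mex{0} = 1
g(2) = mex{0,1} = 2
g(3) = mex{1,2} = 0
g(4) = mex{0,2} = 1
g(5) = mex{0,1} = 2
g(6) = mex{0,1,2} = 3
g(7) = mex{1,2,3} = 0
So g(7) = 0.
The value of a disjunctive sum is the nim-sum of the parts.
Combined value = 2 XOR 3 XOR 0 = 1.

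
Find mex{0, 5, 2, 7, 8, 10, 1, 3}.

4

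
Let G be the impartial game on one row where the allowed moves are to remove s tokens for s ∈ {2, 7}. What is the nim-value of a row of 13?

0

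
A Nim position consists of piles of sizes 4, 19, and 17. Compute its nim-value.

6

Nim-sum: 4 XOR 19 XOR 17 = 6.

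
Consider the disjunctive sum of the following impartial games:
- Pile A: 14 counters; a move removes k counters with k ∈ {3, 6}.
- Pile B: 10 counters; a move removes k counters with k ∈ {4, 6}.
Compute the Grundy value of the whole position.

1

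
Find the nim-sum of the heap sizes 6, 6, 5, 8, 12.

Nim-sum: 6 ^ 6 ^ 5 ^ 8 ^ 12 = 1.

1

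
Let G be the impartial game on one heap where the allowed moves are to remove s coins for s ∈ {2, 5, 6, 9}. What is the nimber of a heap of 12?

0

Grundy values for subtraction set {2, 5, 6, 9}:
k:     0  1  2  3  4  5  6  7  8  9 10 11 12
g(k):  0  0  1  1  0  2  1  3  0  2  1  0  0
So g(12) = 0.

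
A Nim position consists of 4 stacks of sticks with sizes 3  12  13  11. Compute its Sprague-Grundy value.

Compute the nim-sum pairwise:
3 ⊕ 12 = 15
15 ⊕ 13 = 2
2 ⊕ 11 = 9

9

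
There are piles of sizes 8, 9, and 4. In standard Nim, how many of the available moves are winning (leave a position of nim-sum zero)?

1

In binary:
  1000  (8)
  1001  (9)
  0100  (4)
  ----
  0101  (5)
The overall nim-sum is X = 5. A pile of size p has a winning move iff p XOR X < p (reduce it to p XOR X).
  8: 8 XOR 5 = 13 ≥ 8 — no move.
  9: 9 XOR 5 = 12 ≥ 9 — no move.
  4: 4 XOR 5 = 1 < 4 — winning move (to 1).
That gives 1 winning move.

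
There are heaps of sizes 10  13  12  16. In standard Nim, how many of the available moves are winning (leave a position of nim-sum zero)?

1

Nim-sum: 10 ⊕ 13 ⊕ 12 ⊕ 16 = 27.
The overall nim-sum is X = 27. A heap of size p has a winning move iff p XOR X < p (reduce it to p XOR X).
  10: 10 XOR 27 = 17 ≥ 10 — no move.
  13: 13 XOR 27 = 22 ≥ 13 — no move.
  12: 12 XOR 27 = 23 ≥ 12 — no move.
  16: 16 XOR 27 = 11 < 16 — winning move (to 11).
That gives 1 winning move.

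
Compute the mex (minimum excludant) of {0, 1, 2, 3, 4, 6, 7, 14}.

The values 0, 1, 2, 3, 4 are all present; 5 is the first non-negative integer missing from the set.

5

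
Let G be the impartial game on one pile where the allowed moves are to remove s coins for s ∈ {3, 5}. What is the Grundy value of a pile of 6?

2

Grundy values for subtraction set {3, 5}:
g(0) = mex{} = 0
g(1) = mex{} = 0
g(2) = mex{} = 0
g(3) = mex{0} = 1
g(4) = mex{0} = 1
g(5) = mex{0} = 1
g(6) = mex{0,1} = 2
So g(6) = 2.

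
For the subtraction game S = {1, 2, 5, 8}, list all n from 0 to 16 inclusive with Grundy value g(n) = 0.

0, 3, 6, 9, 12, 15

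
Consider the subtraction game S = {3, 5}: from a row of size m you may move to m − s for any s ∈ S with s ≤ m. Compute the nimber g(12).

Build the Grundy sequence with g(k) = mex{g(k−s) : s ∈ {3, 5}, s ≤ k}:
g(0) = mex{} = 0
g(1) = mex{} = 0
g(2) = mex{} = 0
g(3) = mex{0} = 1
g(4) = mex{0} = 1
g(5) = mex{0} = 1
g(6) = mex{0,1} = 2
g(7) = mex{0,1} = 2
g(8) = mex{1} = 0
g(9) = mex{1,2} = 0
g(10) = mex{1,2} = 0
g(11) = mex{0,2} = 1
g(12) = mex{0,2} = 1
So g(12) = 1.

1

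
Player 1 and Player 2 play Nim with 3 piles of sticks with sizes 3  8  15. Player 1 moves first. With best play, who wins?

Player 1 wins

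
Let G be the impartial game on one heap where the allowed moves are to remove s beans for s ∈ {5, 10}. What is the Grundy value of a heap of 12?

Build the Grundy sequence with g(k) = mex{g(k−s) : s ∈ {5, 10}, s ≤ k}:
k:     0  1  2  3  4  5  6  7  8  9 10 11 12
g(k):  0  0  0  0  0  1  1  1  1  1  2  2  2
So g(12) = 2.

2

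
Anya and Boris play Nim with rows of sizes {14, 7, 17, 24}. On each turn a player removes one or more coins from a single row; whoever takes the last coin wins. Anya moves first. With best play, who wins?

Boris wins

Compute the nim-sum pairwise:
14 ^ 7 = 9
9 ^ 17 = 24
24 ^ 24 = 0
The nim-sum is 0, so this is a P-position: the player to move is in a losing position under optimal play; Anya is about to move from it and so loses — Boris wins.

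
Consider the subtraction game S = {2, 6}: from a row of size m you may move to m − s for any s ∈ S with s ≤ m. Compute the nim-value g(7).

1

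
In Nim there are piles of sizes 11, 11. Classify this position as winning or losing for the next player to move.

In binary:
  1011  (11)
  1011  (11)
  ----
  0000  (0)
The nim-sum is 0, so this is a P-position: the player to move is in a losing position under optimal play.

Losing position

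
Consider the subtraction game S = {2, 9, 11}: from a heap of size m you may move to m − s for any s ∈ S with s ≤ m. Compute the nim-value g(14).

3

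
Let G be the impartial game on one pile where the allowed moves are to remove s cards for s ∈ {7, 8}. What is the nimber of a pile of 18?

0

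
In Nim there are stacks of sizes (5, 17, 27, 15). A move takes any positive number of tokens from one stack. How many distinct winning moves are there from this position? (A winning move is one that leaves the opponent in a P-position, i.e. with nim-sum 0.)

Nim-sum: 5 ⊕ 17 ⊕ 27 ⊕ 15 = 0.
The nim-sum is already 0, so every move leaves a nonzero nim-sum — there are no winning moves.

0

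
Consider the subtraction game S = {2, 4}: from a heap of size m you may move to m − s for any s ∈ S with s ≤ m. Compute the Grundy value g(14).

Grundy values for subtraction set {2, 4}:
k:     0  1  2  3  4  5  6  7  8  9 10 11 12 13 14
g(k):  0  0  1  1  2  2  0  0  1  1  2  2  0  0  1
So g(14) = 1.

1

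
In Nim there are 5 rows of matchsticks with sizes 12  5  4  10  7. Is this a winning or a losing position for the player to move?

Losing position

Bitwise XOR of the heap sizes:
  1100  (12)
  0101  (5)
  0100  (4)
  1010  (10)
  0111  (7)
  ----
  0000  (0)
The nim-sum is 0, so this is a P-position: the player to move is in a losing position under optimal play.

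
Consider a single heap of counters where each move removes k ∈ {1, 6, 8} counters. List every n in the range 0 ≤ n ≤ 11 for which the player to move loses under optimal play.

0, 2, 4, 7, 9, 11

Grundy values for subtraction set {1, 6, 8}:
k:     0  1  2  3  4  5  6  7  8  9 10 11
g(k):  0  1  0  1  0  1  2  0  1  0  1  0
The P-positions (g = 0) in 0..11 are 0, 2, 4, 7, 9, 11.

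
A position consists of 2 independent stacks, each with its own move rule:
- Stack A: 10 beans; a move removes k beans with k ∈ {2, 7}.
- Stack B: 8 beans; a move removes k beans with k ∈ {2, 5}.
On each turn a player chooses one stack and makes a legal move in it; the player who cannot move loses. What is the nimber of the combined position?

0

Grundy values for stack A (subtraction set {2, 7}):
g(0) = mex{} = 0
g(1) = mex{} = 0
g(2) = mex{0} = 1
g(3) = mex{0} = 1
g(4) = mex{1} = 0
g(5) = mex{1} = 0
g(6) = mex{0} = 1
g(7) = mex{0} = 1
g(8) = mex{0,1} = 2
g(9) = mex{1} = 0
g(10) = mex{1,2} = 0
So g(10) = 0.
Grundy values for stack B (subtraction set {2, 5}):
k:     0  1  2  3  4  5  6  7  8
g(k):  0  0  1  1  0  2  1  0  0
So g(8) = 0.
The value of a disjunctive sum is the nim-sum of the parts.
Combined value = 0 XOR 0 = 0.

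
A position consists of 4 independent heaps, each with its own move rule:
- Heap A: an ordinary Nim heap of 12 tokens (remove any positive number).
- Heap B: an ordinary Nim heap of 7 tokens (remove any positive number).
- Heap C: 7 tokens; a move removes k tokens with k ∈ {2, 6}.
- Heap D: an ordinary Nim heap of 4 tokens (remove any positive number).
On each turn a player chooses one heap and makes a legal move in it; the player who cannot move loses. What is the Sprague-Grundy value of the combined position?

14

Heap A is a plain Nim heap of size 12, so its Grundy value is 12.
Heap B is a plain Nim heap of size 7, so its Grundy value is 7.
For heap C, compute g(0), g(1), … with moves {2, 6}:
k:     0  1  2  3  4  5  6  7
g(k):  0  0  1  1  0  0  1  1
So g(7) = 1.
Heap D is a plain Nim heap of size 4, so its Grundy value is 4.
By the Sprague-Grundy theorem, the Grundy value of a sum of independent games is the XOR of the component values.
Combined value = 12 XOR 7 XOR 1 XOR 4 = 14.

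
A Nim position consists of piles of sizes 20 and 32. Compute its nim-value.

Nim-sum: 20 ^ 32 = 52.

52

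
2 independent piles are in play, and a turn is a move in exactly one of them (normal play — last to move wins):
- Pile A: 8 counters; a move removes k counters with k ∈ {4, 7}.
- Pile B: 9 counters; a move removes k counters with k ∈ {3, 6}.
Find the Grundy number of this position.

2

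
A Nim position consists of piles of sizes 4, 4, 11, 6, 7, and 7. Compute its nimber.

Write each in binary and XOR column by column:
  0100  (4)
  0100  (4)
  1011  (11)
  0110  (6)
  0111  (7)
  0111  (7)
  ----
  1101  (13)

13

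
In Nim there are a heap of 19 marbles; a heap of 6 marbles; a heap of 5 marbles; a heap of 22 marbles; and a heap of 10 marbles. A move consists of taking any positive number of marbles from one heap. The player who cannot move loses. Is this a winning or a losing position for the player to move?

Winning position

Compute the nim-sum pairwise:
19 ^ 6 = 21
21 ^ 5 = 16
16 ^ 22 = 6
6 ^ 10 = 12
The nim-sum is 12 ≠ 0, so this is an N-position: the player to move can win.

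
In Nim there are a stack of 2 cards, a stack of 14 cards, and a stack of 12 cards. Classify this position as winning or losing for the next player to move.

Losing position

Compute the nim-sum pairwise:
2 ⊕ 14 = 12
12 ⊕ 12 = 0
The nim-sum is 0, so this is a P-position: the player to move is in a losing position under optimal play.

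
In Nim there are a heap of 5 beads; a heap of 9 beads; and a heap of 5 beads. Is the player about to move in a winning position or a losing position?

Bitwise XOR of the heap sizes:
  0101  (5)
  1001  (9)
  0101  (5)
  ----
  1001  (9)
The nim-sum is 9 ≠ 0, so this is an N-position: the player to move can win.

Winning position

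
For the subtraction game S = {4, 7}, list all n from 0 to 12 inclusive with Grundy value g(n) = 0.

0, 1, 2, 3, 11, 12

Compute g(0), g(1), … for moves {4, 7}:
g(0) = mex{} = 0
g(1) = mex{} = 0
g(2) = mex{} = 0
g(3) = mex{} = 0
g(4) = mex{0} = 1
g(5) = mex{0} = 1
g(6) = mex{0} = 1
g(7) = mex{0} = 1
g(8) = mex{0,1} = 2
g(9) = mex{0,1} = 2
g(10) = mex{0,1} = 2
g(11) = mex{1} = 0
g(12) = mex{1,2} = 0
The P-positions (g = 0) in 0..12 are 0, 1, 2, 3, 11, 12.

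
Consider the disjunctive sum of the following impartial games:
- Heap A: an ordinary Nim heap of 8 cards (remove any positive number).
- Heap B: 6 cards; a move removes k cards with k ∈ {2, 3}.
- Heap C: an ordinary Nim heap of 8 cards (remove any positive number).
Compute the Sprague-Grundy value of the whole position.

Heap A is a plain Nim heap of size 8, so its Grundy value is 8.
For heap B, compute g(0), g(1), … with moves {2, 3}:
g(0) = mex{} = 0
g(1) = mex{} = 0
g(2) = mex{0} = 1
g(3) = mex{0} = 1
g(4) = mex{0,1} = 2
g(5) = mex{1} = 0
g(6) = mex{1,2} = 0
So g(6) = 0.
Heap C is a plain Nim heap of size 8, so its Grundy value is 8.
By the Sprague-Grundy theorem, the Grundy value of a sum of independent games is the XOR of the component values.
Combined value = 8 XOR 0 XOR 8 = 0.

0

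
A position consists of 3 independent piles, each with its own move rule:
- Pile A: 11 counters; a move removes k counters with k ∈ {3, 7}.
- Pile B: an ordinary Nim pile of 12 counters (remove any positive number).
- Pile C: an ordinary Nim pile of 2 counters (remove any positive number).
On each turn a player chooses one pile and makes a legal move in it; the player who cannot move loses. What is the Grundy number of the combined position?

14

Grundy values for pile A (subtraction set {3, 7}):
g(0) = mex{} = 0
g(1) = mex{} = 0
g(2) = mex{} = 0
g(3) = mex{0} = 1
g(4) = mex{0} = 1
g(5) = mex{0} = 1
g(6) = mex{1} = 0
g(7) = mex{0,1} = 2
g(8) = mex{0,1} = 2
g(9) = mex{0} = 1
g(10) = mex{1,2} = 0
g(11) = mex{1,2} = 0
So g(11) = 0.
Pile B is a plain Nim pile of size 12, so its Grundy value is 12.
Pile C is a plain Nim pile of size 2, so its Grundy value is 2.
By the Sprague-Grundy theorem, the Grundy value of a sum of independent games is the XOR of the component values.
Combined value = 0 XOR 12 XOR 2 = 14.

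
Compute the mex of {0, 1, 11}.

2

The values 0, 1 are all present; 2 is the first non-negative integer missing from the set.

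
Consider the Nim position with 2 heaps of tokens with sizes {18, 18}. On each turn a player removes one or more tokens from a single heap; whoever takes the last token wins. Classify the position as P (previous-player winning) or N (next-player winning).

P-position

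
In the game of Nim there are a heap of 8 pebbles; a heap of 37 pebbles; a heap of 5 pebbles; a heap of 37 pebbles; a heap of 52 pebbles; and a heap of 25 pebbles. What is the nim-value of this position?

In binary:
  001000  (8)
  100101  (37)
  000101  (5)
  100101  (37)
  110100  (52)
  011001  (25)
  ------
  100000  (32)

32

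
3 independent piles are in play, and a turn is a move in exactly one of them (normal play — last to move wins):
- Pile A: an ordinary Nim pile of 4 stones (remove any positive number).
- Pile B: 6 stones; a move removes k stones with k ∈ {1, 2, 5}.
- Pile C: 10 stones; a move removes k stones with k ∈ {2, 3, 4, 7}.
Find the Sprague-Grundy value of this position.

6

Pile A is a plain Nim pile of size 4, so its Grundy value is 4.
Grundy values for pile B (subtraction set {1, 2, 5}):
k:     0  1  2  3  4  5  6
g(k):  0  1  2  0  1  2  0
So g(6) = 0.
Build the Grundy sequence for pile C with g(k) = mex{g(k−s) : s ∈ {2, 3, 4, 7}, s ≤ k}:
g(0) = mex{} = 0
g(1) = mex{} = 0
g(2) = mex{0} = 1
g(3) = mex{0} = 1
g(4) = mex{0,1} = 2
g(5) = mex{0,1} = 2
g(6) = mex{1,2} = 0
g(7) = mex{0,1,2} = 3
g(8) = mex{0,2} = 1
g(9) = mex{0,1,2,3} = 4
g(10) = mex{0,1,3} = 2
So g(10) = 2.
The value of a disjunctive sum is the nim-sum of the parts.
Combined value = 4 XOR 0 XOR 2 = 6.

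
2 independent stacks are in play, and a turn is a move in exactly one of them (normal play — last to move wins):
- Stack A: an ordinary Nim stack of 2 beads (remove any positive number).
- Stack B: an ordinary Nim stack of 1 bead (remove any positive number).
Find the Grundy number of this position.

Stack A is a plain Nim stack of size 2, so its Grundy value is 2.
Stack B is a plain Nim stack of size 1, so its Grundy value is 1.
The value of a disjunctive sum is the nim-sum of the parts.
Combined value = 2 ⊕ 1 = 3.

3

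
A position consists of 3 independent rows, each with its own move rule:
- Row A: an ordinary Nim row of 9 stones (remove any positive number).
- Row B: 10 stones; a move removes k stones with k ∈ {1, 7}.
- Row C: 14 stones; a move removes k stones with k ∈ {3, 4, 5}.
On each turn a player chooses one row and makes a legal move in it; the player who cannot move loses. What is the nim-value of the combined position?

11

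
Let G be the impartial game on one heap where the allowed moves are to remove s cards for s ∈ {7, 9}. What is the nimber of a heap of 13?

1

Grundy values for subtraction set {7, 9}:
k:     0  1  2  3  4  5  6  7  8  9 10 11 12 13
g(k):  0  0  0  0  0  0  0  1  1  1  1  1  1  1
So g(13) = 1.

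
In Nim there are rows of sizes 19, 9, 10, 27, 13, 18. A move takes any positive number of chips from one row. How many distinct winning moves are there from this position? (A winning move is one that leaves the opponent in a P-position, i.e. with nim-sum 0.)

Compute the nim-sum pairwise:
19 XOR 9 = 26
26 XOR 10 = 16
16 XOR 27 = 11
11 XOR 13 = 6
6 XOR 18 = 20
The overall nim-sum is X = 20. A row of size p has a winning move iff p XOR X < p (reduce it to p XOR X).
  19: 19 XOR 20 = 7 < 19 — winning move (to 7).
  9: 9 XOR 20 = 29 ≥ 9 — no move.
  10: 10 XOR 20 = 30 ≥ 10 — no move.
  27: 27 XOR 20 = 15 < 27 — winning move (to 15).
  13: 13 XOR 20 = 25 ≥ 13 — no move.
  18: 18 XOR 20 = 6 < 18 — winning move (to 6).
That gives 3 winning moves.

3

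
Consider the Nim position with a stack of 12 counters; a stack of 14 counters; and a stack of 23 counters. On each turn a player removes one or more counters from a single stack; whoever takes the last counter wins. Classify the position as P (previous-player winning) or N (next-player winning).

In binary:
  01100  (12)
  01110  (14)
  10111  (23)
  -----
  10101  (21)
The nim-sum is 21 ≠ 0, so this is an N-position: the player to move can win.

N-position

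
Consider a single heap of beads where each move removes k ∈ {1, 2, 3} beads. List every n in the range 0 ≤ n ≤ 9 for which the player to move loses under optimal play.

Compute g(0), g(1), … for moves {1, 2, 3}:
g(0) = mex{} = 0
g(1) = mex{0} = 1
g(2) = mex{0,1} = 2
g(3) = mex{0,1,2} = 3
g(4) = mex{1,2,3} = 0
g(5) = mex{0,2,3} = 1
g(6) = mex{0,1,3} = 2
g(7) = mex{0,1,2} = 3
g(8) = mex{1,2,3} = 0
g(9) = mex{0,2,3} = 1
The P-positions (g = 0) in 0..9 are 0, 4, 8.

0, 4, 8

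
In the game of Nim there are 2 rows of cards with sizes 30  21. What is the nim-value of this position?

11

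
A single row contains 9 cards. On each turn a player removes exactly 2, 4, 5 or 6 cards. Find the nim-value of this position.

Grundy values for subtraction set {2, 4, 5, 6}:
k:     0  1  2  3  4  5  6  7  8  9
g(k):  0  0  1  1  2  2  3  3  0  0
So g(9) = 0.

0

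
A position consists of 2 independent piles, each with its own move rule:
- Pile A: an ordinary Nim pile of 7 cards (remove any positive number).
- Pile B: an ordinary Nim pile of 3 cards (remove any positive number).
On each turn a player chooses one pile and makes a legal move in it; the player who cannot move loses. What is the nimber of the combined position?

4

Pile A is a plain Nim pile of size 7, so its Grundy value is 7.
Pile B is a plain Nim pile of size 3, so its Grundy value is 3.
By the Sprague-Grundy theorem, the Grundy value of a sum of independent games is the XOR of the component values.
Combined value = 7 XOR 3 = 4.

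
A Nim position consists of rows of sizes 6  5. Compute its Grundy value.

Compute the nim-sum pairwise:
6 ^ 5 = 3

3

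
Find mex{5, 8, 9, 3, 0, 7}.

1

0 is in the set but 1 is not, so the mex is 1.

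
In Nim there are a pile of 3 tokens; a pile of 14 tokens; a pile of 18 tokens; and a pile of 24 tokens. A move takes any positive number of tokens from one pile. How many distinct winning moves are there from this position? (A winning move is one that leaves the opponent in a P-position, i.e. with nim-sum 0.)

Compute the nim-sum pairwise:
3 ⊕ 14 = 13
13 ⊕ 18 = 31
31 ⊕ 24 = 7
The overall nim-sum is X = 7. A pile of size p has a winning move iff p XOR X < p (reduce it to p XOR X).
  3: 3 XOR 7 = 4 ≥ 3 — no move.
  14: 14 XOR 7 = 9 < 14 — winning move (to 9).
  18: 18 XOR 7 = 21 ≥ 18 — no move.
  24: 24 XOR 7 = 31 ≥ 24 — no move.
That gives 1 winning move.

1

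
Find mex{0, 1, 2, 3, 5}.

The values 0, 1, 2, 3 are all present; 4 is the first non-negative integer missing from the set.

4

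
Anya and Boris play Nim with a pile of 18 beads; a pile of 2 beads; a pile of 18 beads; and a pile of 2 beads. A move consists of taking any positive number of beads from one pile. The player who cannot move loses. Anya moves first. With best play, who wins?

Boris wins

Compute the nim-sum pairwise:
18 XOR 2 = 16
16 XOR 18 = 2
2 XOR 2 = 0
The nim-sum is 0, so this is a P-position: the player to move is in a losing position under optimal play; Anya is about to move from it and so loses — Boris wins.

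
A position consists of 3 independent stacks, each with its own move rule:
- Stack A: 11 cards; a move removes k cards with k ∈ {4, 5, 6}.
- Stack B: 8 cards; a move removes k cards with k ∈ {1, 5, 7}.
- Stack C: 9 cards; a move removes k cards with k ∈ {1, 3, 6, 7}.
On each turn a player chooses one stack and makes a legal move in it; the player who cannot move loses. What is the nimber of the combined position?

Grundy values for stack A (subtraction set {4, 5, 6}):
g(0) = mex{} = 0
g(1) = mex{} = 0
g(2) = mex{} = 0
g(3) = mex{} = 0
g(4) = mex{0} = 1
g(5) = mex{0} = 1
g(6) = mex{0} = 1
g(7) = mex{0} = 1
g(8) = mex{0,1} = 2
g(9) = mex{0,1} = 2
g(10) = mex{1} = 0
g(11) = mex{1} = 0
So g(11) = 0.
For stack B, compute g(0), g(1), … with moves {1, 5, 7}:
k:     0  1  2  3  4  5  6  7  8
g(k):  0  1  0  1  0  1  0  1  0
So g(8) = 0.
For stack C, compute g(0), g(1), … with moves {1, 3, 6, 7}:
k:     0  1  2  3  4  5  6  7  8  9
g(k):  0  1  0  1  0  1  2  3  2  3
So g(9) = 3.
The value of a disjunctive sum is the nim-sum of the parts.
Combined value = 0 XOR 0 XOR 3 = 3.

3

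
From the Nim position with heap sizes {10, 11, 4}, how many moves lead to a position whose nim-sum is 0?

Compute the nim-sum pairwise:
10 XOR 11 = 1
1 XOR 4 = 5
The overall nim-sum is X = 5. A heap of size p has a winning move iff p XOR X < p (reduce it to p XOR X).
  10: 10 XOR 5 = 15 ≥ 10 — no move.
  11: 11 XOR 5 = 14 ≥ 11 — no move.
  4: 4 XOR 5 = 1 < 4 — winning move (to 1).
That gives 1 winning move.

1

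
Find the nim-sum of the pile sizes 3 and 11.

Nim-sum: 3 XOR 11 = 8.

8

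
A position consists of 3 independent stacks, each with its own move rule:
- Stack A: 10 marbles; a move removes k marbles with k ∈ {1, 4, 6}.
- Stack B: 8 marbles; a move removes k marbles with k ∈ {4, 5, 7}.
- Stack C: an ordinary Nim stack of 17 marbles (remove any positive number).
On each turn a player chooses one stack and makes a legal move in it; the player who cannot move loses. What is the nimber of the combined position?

19

Build the Grundy sequence for stack A with g(k) = mex{g(k−s) : s ∈ {1, 4, 6}, s ≤ k}:
k:     0  1  2  3  4  5  6  7  8  9 10
g(k):  0  1  0  1  2  0  1  0  1  2  0
So g(10) = 0.
Build the Grundy sequence for stack B with g(k) = mex{g(k−s) : s ∈ {4, 5, 7}, s ≤ k}:
k:     0  1  2  3  4  5  6  7  8
g(k):  0  0  0  0  1  1  1  1  2
So g(8) = 2.
Stack C is a plain Nim stack of size 17, so its Grundy value is 17.
The value of a disjunctive sum is the nim-sum of the parts.
Combined value = 0 XOR 2 XOR 17 = 19.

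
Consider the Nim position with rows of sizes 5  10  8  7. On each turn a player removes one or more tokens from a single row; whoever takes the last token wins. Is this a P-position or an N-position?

P-position

Nim-sum: 5 XOR 10 XOR 8 XOR 7 = 0.
The nim-sum is 0, so this is a P-position: the player to move is in a losing position under optimal play.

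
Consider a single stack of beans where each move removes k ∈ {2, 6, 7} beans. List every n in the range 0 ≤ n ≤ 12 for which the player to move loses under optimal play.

0, 1, 4, 5, 9

Compute g(0), g(1), … for moves {2, 6, 7}:
g(0) = mex{} = 0
g(1) = mex{} = 0
g(2) = mex{0} = 1
g(3) = mex{0} = 1
g(4) = mex{1} = 0
g(5) = mex{1} = 0
g(6) = mex{0} = 1
g(7) = mex{0} = 1
g(8) = mex{0,1} = 2
g(9) = mex{1} = 0
g(10) = mex{0,1,2} = 3
g(11) = mex{0} = 1
g(12) = mex{0,1,3} = 2
The P-positions (g = 0) in 0..12 are 0, 1, 4, 5, 9.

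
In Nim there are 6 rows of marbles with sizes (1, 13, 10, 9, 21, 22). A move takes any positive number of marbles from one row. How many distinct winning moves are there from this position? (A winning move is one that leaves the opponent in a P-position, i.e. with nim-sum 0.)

3

Nim-sum: 1 XOR 13 XOR 10 XOR 9 XOR 21 XOR 22 = 12.
The overall nim-sum is X = 12. A row of size p has a winning move iff p XOR X < p (reduce it to p XOR X).
  1: 1 XOR 12 = 13 ≥ 1 — no move.
  13: 13 XOR 12 = 1 < 13 — winning move (to 1).
  10: 10 XOR 12 = 6 < 10 — winning move (to 6).
  9: 9 XOR 12 = 5 < 9 — winning move (to 5).
  21: 21 XOR 12 = 25 ≥ 21 — no move.
  22: 22 XOR 12 = 26 ≥ 22 — no move.
That gives 3 winning moves.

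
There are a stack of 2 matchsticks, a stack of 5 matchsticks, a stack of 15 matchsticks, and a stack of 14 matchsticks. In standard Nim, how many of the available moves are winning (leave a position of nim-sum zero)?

3

Write each in binary and XOR column by column:
  0010  (2)
  0101  (5)
  1111  (15)
  1110  (14)
  ----
  0110  (6)
The overall nim-sum is X = 6. A stack of size p has a winning move iff p XOR X < p (reduce it to p XOR X).
  2: 2 XOR 6 = 4 ≥ 2 — no move.
  5: 5 XOR 6 = 3 < 5 — winning move (to 3).
  15: 15 XOR 6 = 9 < 15 — winning move (to 9).
  14: 14 XOR 6 = 8 < 14 — winning move (to 8).
That gives 3 winning moves.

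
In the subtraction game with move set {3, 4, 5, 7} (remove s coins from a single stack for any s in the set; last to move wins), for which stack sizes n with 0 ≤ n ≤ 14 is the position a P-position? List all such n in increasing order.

Grundy values for subtraction set {3, 4, 5, 7}:
k:     0  1  2  3  4  5  6  7  8  9 10 11 12 13 14
g(k):  0  0  0  1  1  1  2  2  2  3  0  0  0  1  1
The P-positions (g = 0) in 0..14 are 0, 1, 2, 10, 11, 12.

0, 1, 2, 10, 11, 12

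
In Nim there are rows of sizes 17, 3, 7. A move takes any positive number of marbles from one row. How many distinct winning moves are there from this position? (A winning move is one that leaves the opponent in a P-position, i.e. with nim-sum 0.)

Compute the nim-sum pairwise:
17 XOR 3 = 18
18 XOR 7 = 21
The overall nim-sum is X = 21. A row of size p has a winning move iff p XOR X < p (reduce it to p XOR X).
  17: 17 XOR 21 = 4 < 17 — winning move (to 4).
  3: 3 XOR 21 = 22 ≥ 3 — no move.
  7: 7 XOR 21 = 18 ≥ 7 — no move.
That gives 1 winning move.

1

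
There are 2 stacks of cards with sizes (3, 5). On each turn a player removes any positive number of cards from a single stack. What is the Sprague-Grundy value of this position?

Bitwise XOR of the heap sizes:
  011  (3)
  101  (5)
  ---
  110  (6)

6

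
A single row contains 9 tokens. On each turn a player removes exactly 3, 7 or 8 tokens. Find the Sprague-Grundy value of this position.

1

Build the Grundy sequence with g(k) = mex{g(k−s) : s ∈ {3, 7, 8}, s ≤ k}:
g(0) = mex{} = 0
g(1) = mex{} = 0
g(2) = mex{} = 0
g(3) = mex{0} = 1
g(4) = mex{0} = 1
g(5) = mex{0} = 1
g(6) = mex{1} = 0
g(7) = mex{0,1} = 2
g(8) = mex{0,1} = 2
g(9) = mex{0} = 1
So g(9) = 1.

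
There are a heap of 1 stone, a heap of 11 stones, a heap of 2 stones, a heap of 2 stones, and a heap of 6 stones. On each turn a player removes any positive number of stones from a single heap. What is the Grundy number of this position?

12

Compute the nim-sum pairwise:
1 ⊕ 11 = 10
10 ⊕ 2 = 8
8 ⊕ 2 = 10
10 ⊕ 6 = 12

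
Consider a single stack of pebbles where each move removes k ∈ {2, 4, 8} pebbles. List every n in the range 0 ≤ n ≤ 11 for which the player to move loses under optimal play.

0, 1, 6, 7

Build the Grundy sequence with g(k) = mex{g(k−s) : s ∈ {2, 4, 8}, s ≤ k}:
k:     0  1  2  3  4  5  6  7  8  9 10 11
g(k):  0  0  1  1  2  2  0  0  1  1  2  2
The P-positions (g = 0) in 0..11 are 0, 1, 6, 7.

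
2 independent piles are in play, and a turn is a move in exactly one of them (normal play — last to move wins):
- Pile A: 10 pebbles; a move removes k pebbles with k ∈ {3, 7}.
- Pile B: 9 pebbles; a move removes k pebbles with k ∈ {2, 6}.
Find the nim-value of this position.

0

Grundy values for pile A (subtraction set {3, 7}):
g(0) = mex{} = 0
g(1) = mex{} = 0
g(2) = mex{} = 0
g(3) = mex{0} = 1
g(4) = mex{0} = 1
g(5) = mex{0} = 1
g(6) = mex{1} = 0
g(7) = mex{0,1} = 2
g(8) = mex{0,1} = 2
g(9) = mex{0} = 1
g(10) = mex{1,2} = 0
So g(10) = 0.
For pile B, compute g(0), g(1), … with moves {2, 6}:
k:     0  1  2  3  4  5  6  7  8  9
g(k):  0  0  1  1  0  0  1  1  0  0
So g(9) = 0.
The value of a disjunctive sum is the nim-sum of the parts.
Combined value = 0 XOR 0 = 0.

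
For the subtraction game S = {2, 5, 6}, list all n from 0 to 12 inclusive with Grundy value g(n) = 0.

Grundy values for subtraction set {2, 5, 6}:
g(0) = mex{} = 0
g(1) = mex{} = 0
g(2) = mex{0} = 1
g(3) = mex{0} = 1
g(4) = mex{1} = 0
g(5) = mex{0,1} = 2
g(6) = mex{0} = 1
g(7) = mex{0,1,2} = 3
g(8) = mex{1} = 0
g(9) = mex{0,1,3} = 2
g(10) = mex{0,2} = 1
g(11) = mex{1,2} = 0
g(12) = mex{1,3} = 0
The P-positions (g = 0) in 0..12 are 0, 1, 4, 8, 11, 12.

0, 1, 4, 8, 11, 12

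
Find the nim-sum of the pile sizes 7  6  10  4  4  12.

7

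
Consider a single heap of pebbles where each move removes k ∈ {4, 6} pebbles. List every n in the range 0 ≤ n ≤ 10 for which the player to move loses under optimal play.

0, 1, 2, 3, 10

Compute g(0), g(1), … for moves {4, 6}:
g(0) = mex{} = 0
g(1) = mex{} = 0
g(2) = mex{} = 0
g(3) = mex{} = 0
g(4) = mex{0} = 1
g(5) = mex{0} = 1
g(6) = mex{0} = 1
g(7) = mex{0} = 1
g(8) = mex{0,1} = 2
g(9) = mex{0,1} = 2
g(10) = mex{1} = 0
The P-positions (g = 0) in 0..10 are 0, 1, 2, 3, 10.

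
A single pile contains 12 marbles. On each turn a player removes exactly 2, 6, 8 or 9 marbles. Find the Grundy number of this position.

2

Grundy values for subtraction set {2, 6, 8, 9}:
g(0) = mex{} = 0
g(1) = mex{} = 0
g(2) = mex{0} = 1
g(3) = mex{0} = 1
g(4) = mex{1} = 0
g(5) = mex{1} = 0
g(6) = mex{0} = 1
g(7) = mex{0} = 1
g(8) = mex{0,1} = 2
g(9) = mex{0,1} = 2
g(10) = mex{0,1,2} = 3
g(11) = mex{0,1,2} = 3
g(12) = mex{0,1,3} = 2
So g(12) = 2.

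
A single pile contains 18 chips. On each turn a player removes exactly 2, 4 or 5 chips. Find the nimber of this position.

Compute g(0), g(1), … for moves {2, 4, 5}:
k:     0  1  2  3  4  5  6  7  8  9 10 11 12 13 14 15 16 17 18
g(k):  0  0  1  1  2  2  3  0  0  1  1  2  2  3  0  0  1  1  2
So g(18) = 2.

2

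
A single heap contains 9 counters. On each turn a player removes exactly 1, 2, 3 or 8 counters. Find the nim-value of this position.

0

Grundy values for subtraction set {1, 2, 3, 8}:
k:     0  1  2  3  4  5  6  7  8  9
g(k):  0  1  2  3  0  1  2  3  4  0
So g(9) = 0.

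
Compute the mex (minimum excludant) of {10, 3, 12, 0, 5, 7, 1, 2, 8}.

The values 0, 1, 2, 3 are all present; 4 is the first non-negative integer missing from the set.

4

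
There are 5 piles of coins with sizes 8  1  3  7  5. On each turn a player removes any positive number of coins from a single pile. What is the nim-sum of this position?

8

Nim-sum: 8 ^ 1 ^ 3 ^ 7 ^ 5 = 8.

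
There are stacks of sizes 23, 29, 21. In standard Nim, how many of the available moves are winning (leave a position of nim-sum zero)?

Nim-sum: 23 ^ 29 ^ 21 = 31.
The overall nim-sum is X = 31. A stack of size p has a winning move iff p XOR X < p (reduce it to p XOR X).
  23: 23 XOR 31 = 8 < 23 — winning move (to 8).
  29: 29 XOR 31 = 2 < 29 — winning move (to 2).
  21: 21 XOR 31 = 10 < 21 — winning move (to 10).
That gives 3 winning moves.

3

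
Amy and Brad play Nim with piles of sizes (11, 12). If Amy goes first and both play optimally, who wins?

Amy wins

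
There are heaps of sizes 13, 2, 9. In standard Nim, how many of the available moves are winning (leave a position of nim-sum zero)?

Nim-sum: 13 XOR 2 XOR 9 = 6.
The overall nim-sum is X = 6. A heap of size p has a winning move iff p XOR X < p (reduce it to p XOR X).
  13: 13 XOR 6 = 11 < 13 — winning move (to 11).
  2: 2 XOR 6 = 4 ≥ 2 — no move.
  9: 9 XOR 6 = 15 ≥ 9 — no move.
That gives 1 winning move.

1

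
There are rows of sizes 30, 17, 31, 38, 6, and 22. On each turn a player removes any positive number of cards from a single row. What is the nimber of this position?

Nim-sum: 30 XOR 17 XOR 31 XOR 38 XOR 6 XOR 22 = 38.

38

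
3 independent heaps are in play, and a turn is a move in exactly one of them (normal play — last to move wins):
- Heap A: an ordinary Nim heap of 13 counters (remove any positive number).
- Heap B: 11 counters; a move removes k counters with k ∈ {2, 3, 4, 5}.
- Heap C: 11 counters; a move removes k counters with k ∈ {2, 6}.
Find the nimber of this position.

14

Heap A is a plain Nim heap of size 13, so its Grundy value is 13.
For heap B, compute g(0), g(1), … with moves {2, 3, 4, 5}:
g(0) = mex{} = 0
g(1) = mex{} = 0
g(2) = mex{0} = 1
g(3) = mex{0} = 1
g(4) = mex{0,1} = 2
g(5) = mex{0,1} = 2
g(6) = mex{0,1,2} = 3
g(7) = mex{1,2} = 0
g(8) = mex{1,2,3} = 0
g(9) = mex{0,2,3} = 1
g(10) = mex{0,2,3} = 1
g(11) = mex{0,1,3} = 2
So g(11) = 2.
Grundy values for heap C (subtraction set {2, 6}):
g(0) = mex{} = 0
g(1) = mex{} = 0
g(2) = mex{0} = 1
g(3) = mex{0} = 1
g(4) = mex{1} = 0
g(5) = mex{1} = 0
g(6) = mex{0} = 1
g(7) = mex{0} = 1
g(8) = mex{1} = 0
g(9) = mex{1} = 0
g(10) = mex{0} = 1
g(11) = mex{0} = 1
So g(11) = 1.
By the Sprague-Grundy theorem, the Grundy value of a sum of independent games is the XOR of the component values.
Combined value = 13 ⊕ 2 ⊕ 1 = 14.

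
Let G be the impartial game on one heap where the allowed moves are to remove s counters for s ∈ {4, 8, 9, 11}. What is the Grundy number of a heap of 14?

3

Build the Grundy sequence with g(k) = mex{g(k−s) : s ∈ {4, 8, 9, 11}, s ≤ k}:
g(0) = mex{} = 0
g(1) = mex{} = 0
g(2) = mex{} = 0
g(3) = mex{} = 0
g(4) = mex{0} = 1
g(5) = mex{0} = 1
g(6) = mex{0} = 1
g(7) = mex{0} = 1
g(8) = mex{0,1} = 2
g(9) = mex{0,1} = 2
g(10) = mex{0,1} = 2
g(11) = mex{0,1} = 2
g(12) = mex{0,1,2} = 3
g(13) = mex{0,1,2} = 3
g(14) = mex{0,1,2} = 3
So g(14) = 3.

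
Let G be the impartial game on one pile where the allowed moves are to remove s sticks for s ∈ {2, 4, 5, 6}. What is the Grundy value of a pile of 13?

2

Build the Grundy sequence with g(k) = mex{g(k−s) : s ∈ {2, 4, 5, 6}, s ≤ k}:
k:     0  1  2  3  4  5  6  7  8  9 10 11 12 13
g(k):  0  0  1  1  2  2  3  3  0  0  1  1  2  2
So g(13) = 2.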